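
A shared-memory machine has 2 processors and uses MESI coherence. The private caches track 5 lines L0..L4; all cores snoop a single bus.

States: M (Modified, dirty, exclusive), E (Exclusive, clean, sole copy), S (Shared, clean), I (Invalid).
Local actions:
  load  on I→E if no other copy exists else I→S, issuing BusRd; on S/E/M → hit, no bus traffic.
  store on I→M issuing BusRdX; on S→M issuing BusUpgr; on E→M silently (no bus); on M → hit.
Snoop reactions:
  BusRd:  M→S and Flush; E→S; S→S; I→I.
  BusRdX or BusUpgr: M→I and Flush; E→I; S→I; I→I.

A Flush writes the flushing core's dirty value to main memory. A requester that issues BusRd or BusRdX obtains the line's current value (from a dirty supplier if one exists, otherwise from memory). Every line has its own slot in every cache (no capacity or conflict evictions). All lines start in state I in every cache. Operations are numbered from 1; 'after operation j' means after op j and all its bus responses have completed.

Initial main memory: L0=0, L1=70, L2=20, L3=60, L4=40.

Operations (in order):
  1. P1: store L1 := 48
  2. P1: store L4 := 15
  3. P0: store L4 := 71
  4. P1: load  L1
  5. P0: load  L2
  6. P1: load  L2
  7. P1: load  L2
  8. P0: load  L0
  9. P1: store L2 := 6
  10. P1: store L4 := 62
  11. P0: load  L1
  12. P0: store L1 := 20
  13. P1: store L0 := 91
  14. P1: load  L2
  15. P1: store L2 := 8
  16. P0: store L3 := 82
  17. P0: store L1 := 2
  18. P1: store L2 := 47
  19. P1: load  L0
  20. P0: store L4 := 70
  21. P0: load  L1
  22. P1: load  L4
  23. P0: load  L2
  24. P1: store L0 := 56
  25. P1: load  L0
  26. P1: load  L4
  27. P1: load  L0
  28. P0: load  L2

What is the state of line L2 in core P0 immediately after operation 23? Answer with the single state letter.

state = S

  op1 P1: store L1 := 48 → I/M on L1; bus BusRdX; mem=70
  op2 P1: store L4 := 15 → I/M on L4; bus BusRdX; mem=40
  op3 P0: store L4 := 71 → M/I on L4; bus BusRdX Flush; mem=15
  op4 P1: load  L1 → I/M on L1; bus (none); mem=70
  op5 P0: load  L2 → E/I on L2; bus BusRd; mem=20
  op6 P1: load  L2 → S/S on L2; bus BusRd; mem=20
  op7 P1: load  L2 → S/S on L2; bus (none); mem=20
  op8 P0: load  L0 → E/I on L0; bus BusRd; mem=0
  op9 P1: store L2 := 6 → I/M on L2; bus BusUpgr; mem=20
  op10 P1: store L4 := 62 → I/M on L4; bus BusRdX Flush; mem=71
  op11 P0: load  L1 → S/S on L1; bus BusRd Flush; mem=48
  op12 P0: store L1 := 20 → M/I on L1; bus BusUpgr; mem=48
  op13 P1: store L0 := 91 → I/M on L0; bus BusRdX; mem=0
  op14 P1: load  L2 → I/M on L2; bus (none); mem=20
  op15 P1: store L2 := 8 → I/M on L2; bus (none); mem=20
  op16 P0: store L3 := 82 → M/I on L3; bus BusRdX; mem=60
  op17 P0: store L1 := 2 → M/I on L1; bus (none); mem=48
  op18 P1: store L2 := 47 → I/M on L2; bus (none); mem=20
  op19 P1: load  L0 → I/M on L0; bus (none); mem=0
  op20 P0: store L4 := 70 → M/I on L4; bus BusRdX Flush; mem=62
  op21 P0: load  L1 → M/I on L1; bus (none); mem=48
  op22 P1: load  L4 → S/S on L4; bus BusRd Flush; mem=70
  op23 P0: load  L2 → S/S on L2; bus BusRd Flush; mem=47
  op24 P1: store L0 := 56 → I/M on L0; bus (none); mem=0
  op25 P1: load  L0 → I/M on L0; bus (none); mem=0
  op26 P1: load  L4 → S/S on L4; bus (none); mem=70
  op27 P1: load  L0 → I/M on L0; bus (none); mem=0
  op28 P0: load  L2 → S/S on L2; bus (none); mem=47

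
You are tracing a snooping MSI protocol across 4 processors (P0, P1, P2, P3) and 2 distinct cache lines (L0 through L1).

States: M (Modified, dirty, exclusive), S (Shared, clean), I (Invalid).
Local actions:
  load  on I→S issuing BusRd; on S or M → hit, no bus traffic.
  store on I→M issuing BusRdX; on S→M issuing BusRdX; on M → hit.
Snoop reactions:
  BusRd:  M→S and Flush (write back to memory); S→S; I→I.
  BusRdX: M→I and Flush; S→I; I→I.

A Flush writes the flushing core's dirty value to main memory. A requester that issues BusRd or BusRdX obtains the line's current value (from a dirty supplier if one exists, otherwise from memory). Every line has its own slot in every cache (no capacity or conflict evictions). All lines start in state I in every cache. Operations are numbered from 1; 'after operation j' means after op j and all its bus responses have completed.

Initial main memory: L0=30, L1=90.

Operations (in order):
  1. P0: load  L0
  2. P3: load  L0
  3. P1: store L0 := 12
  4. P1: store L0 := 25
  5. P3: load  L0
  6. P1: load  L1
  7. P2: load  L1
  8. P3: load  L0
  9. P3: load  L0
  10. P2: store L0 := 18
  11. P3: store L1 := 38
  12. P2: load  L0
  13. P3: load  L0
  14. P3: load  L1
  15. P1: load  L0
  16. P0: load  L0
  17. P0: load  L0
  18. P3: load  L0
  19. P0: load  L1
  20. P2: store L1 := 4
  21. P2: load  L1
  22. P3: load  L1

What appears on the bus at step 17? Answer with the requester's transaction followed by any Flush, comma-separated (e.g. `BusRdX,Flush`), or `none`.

[1] P0: load  L0 | P0:S(30), P1:I, P2:I, P3:I | bus: BusRd
[2] P3: load  L0 | P0:S(30), P1:I, P2:I, P3:S(30) | bus: BusRd
[3] P1: store L0 := 12 | P0:I, P1:M(12), P2:I, P3:I | bus: BusRdX
[4] P1: store L0 := 25 | P0:I, P1:M(25), P2:I, P3:I | bus: none
[5] P3: load  L0 | P0:I, P1:S(25), P2:I, P3:S(25) | bus: BusRd,Flush
[6] P1: load  L1 | P0:I, P1:S(90), P2:I, P3:I | bus: BusRd
[7] P2: load  L1 | P0:I, P1:S(90), P2:S(90), P3:I | bus: BusRd
[8] P3: load  L0 | P0:I, P1:S(25), P2:I, P3:S(25) | bus: none
[9] P3: load  L0 | P0:I, P1:S(25), P2:I, P3:S(25) | bus: none
[10] P2: store L0 := 18 | P0:I, P1:I, P2:M(18), P3:I | bus: BusRdX
[11] P3: store L1 := 38 | P0:I, P1:I, P2:I, P3:M(38) | bus: BusRdX
[12] P2: load  L0 | P0:I, P1:I, P2:M(18), P3:I | bus: none
[13] P3: load  L0 | P0:I, P1:I, P2:S(18), P3:S(18) | bus: BusRd,Flush
[14] P3: load  L1 | P0:I, P1:I, P2:I, P3:M(38) | bus: none
[15] P1: load  L0 | P0:I, P1:S(18), P2:S(18), P3:S(18) | bus: BusRd
[16] P0: load  L0 | P0:S(18), P1:S(18), P2:S(18), P3:S(18) | bus: BusRd
[17] P0: load  L0 | P0:S(18), P1:S(18), P2:S(18), P3:S(18) | bus: none
[18] P3: load  L0 | P0:S(18), P1:S(18), P2:S(18), P3:S(18) | bus: none
[19] P0: load  L1 | P0:S(38), P1:I, P2:I, P3:S(38) | bus: BusRd,Flush
[20] P2: store L1 := 4 | P0:I, P1:I, P2:M(4), P3:I | bus: BusRdX
[21] P2: load  L1 | P0:I, P1:I, P2:M(4), P3:I | bus: none
[22] P3: load  L1 | P0:I, P1:I, P2:S(4), P3:S(4) | bus: BusRd,Flush

bus = none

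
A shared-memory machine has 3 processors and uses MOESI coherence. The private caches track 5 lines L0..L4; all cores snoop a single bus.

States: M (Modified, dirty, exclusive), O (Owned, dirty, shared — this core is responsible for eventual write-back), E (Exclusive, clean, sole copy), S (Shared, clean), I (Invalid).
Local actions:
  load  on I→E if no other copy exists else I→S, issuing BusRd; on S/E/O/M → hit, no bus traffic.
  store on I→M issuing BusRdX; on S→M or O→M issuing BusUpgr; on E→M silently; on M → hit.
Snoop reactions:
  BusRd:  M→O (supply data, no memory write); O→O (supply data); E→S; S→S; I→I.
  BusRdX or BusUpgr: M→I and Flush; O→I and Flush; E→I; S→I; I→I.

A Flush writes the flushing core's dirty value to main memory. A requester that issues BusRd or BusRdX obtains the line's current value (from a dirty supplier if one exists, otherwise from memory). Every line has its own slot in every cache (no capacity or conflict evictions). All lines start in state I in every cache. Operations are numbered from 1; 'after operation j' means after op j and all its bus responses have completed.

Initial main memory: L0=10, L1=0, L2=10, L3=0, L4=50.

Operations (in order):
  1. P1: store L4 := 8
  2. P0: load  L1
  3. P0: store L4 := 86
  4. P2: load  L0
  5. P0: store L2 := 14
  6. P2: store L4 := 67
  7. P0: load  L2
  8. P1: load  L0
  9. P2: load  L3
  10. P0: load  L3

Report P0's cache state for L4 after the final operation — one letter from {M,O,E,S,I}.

state = I

step 1: P1: store L4 := 8  ⟶  IMI  (L4)  txn=BusRdX  M[L4]=50
step 2: P0: load  L1  ⟶  EII  (L1)  txn=BusRd  M[L1]=0
step 3: P0: store L4 := 86  ⟶  MII  (L4)  txn=BusRdX+Flush  M[L4]=8
step 4: P2: load  L0  ⟶  IIE  (L0)  txn=BusRd  M[L0]=10
step 5: P0: store L2 := 14  ⟶  MII  (L2)  txn=BusRdX  M[L2]=10
step 6: P2: store L4 := 67  ⟶  IIM  (L4)  txn=BusRdX+Flush  M[L4]=86
step 7: P0: load  L2  ⟶  MII  (L2)  txn=∅  M[L2]=10
step 8: P1: load  L0  ⟶  ISS  (L0)  txn=BusRd  M[L0]=10
step 9: P2: load  L3  ⟶  IIE  (L3)  txn=BusRd  M[L3]=0
step 10: P0: load  L3  ⟶  SIS  (L3)  txn=BusRd  M[L3]=0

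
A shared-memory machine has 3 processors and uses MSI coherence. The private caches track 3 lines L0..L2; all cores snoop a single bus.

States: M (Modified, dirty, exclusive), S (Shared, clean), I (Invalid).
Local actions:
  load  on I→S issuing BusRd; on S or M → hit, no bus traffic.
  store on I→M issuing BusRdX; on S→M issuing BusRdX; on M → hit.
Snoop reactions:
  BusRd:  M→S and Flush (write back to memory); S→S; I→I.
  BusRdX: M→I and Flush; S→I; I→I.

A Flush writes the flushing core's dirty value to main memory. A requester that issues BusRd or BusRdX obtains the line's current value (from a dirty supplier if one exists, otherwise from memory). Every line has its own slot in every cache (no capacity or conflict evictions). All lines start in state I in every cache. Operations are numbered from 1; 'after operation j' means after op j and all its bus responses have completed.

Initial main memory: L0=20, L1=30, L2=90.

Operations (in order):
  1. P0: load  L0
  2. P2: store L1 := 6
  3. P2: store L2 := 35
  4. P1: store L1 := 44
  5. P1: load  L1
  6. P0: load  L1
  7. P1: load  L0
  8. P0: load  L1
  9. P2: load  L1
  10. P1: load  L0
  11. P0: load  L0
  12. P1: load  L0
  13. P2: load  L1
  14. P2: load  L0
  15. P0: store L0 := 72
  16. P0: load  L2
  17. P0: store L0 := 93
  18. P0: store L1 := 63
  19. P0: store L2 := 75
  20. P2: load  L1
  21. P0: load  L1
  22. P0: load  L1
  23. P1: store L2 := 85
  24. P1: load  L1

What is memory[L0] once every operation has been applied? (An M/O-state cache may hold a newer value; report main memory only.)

memory[L0] = 20

1. P0: load  L0  bus=[BusRd]  L0: P0=S P1=I P2=I  mem[L0]=20
2. P2: store L1 := 6  bus=[BusRdX]  L1: P0=I P1=I P2=M  mem[L1]=30
3. P2: store L2 := 35  bus=[BusRdX]  L2: P0=I P1=I P2=M  mem[L2]=90
4. P1: store L1 := 44  bus=[BusRdX,Flush]  L1: P0=I P1=M P2=I  mem[L1]=6
5. P1: load  L1  bus=[-]  L1: P0=I P1=M P2=I  mem[L1]=6
6. P0: load  L1  bus=[BusRd,Flush]  L1: P0=S P1=S P2=I  mem[L1]=44
7. P1: load  L0  bus=[BusRd]  L0: P0=S P1=S P2=I  mem[L0]=20
8. P0: load  L1  bus=[-]  L1: P0=S P1=S P2=I  mem[L1]=44
9. P2: load  L1  bus=[BusRd]  L1: P0=S P1=S P2=S  mem[L1]=44
10. P1: load  L0  bus=[-]  L0: P0=S P1=S P2=I  mem[L0]=20
11. P0: load  L0  bus=[-]  L0: P0=S P1=S P2=I  mem[L0]=20
12. P1: load  L0  bus=[-]  L0: P0=S P1=S P2=I  mem[L0]=20
13. P2: load  L1  bus=[-]  L1: P0=S P1=S P2=S  mem[L1]=44
14. P2: load  L0  bus=[BusRd]  L0: P0=S P1=S P2=S  mem[L0]=20
15. P0: store L0 := 72  bus=[BusRdX]  L0: P0=M P1=I P2=I  mem[L0]=20
16. P0: load  L2  bus=[BusRd,Flush]  L2: P0=S P1=I P2=S  mem[L2]=35
17. P0: store L0 := 93  bus=[-]  L0: P0=M P1=I P2=I  mem[L0]=20
18. P0: store L1 := 63  bus=[BusRdX]  L1: P0=M P1=I P2=I  mem[L1]=44
19. P0: store L2 := 75  bus=[BusRdX]  L2: P0=M P1=I P2=I  mem[L2]=35
20. P2: load  L1  bus=[BusRd,Flush]  L1: P0=S P1=I P2=S  mem[L1]=63
21. P0: load  L1  bus=[-]  L1: P0=S P1=I P2=S  mem[L1]=63
22. P0: load  L1  bus=[-]  L1: P0=S P1=I P2=S  mem[L1]=63
23. P1: store L2 := 85  bus=[BusRdX,Flush]  L2: P0=I P1=M P2=I  mem[L2]=75
24. P1: load  L1  bus=[BusRd]  L1: P0=S P1=S P2=S  mem[L1]=63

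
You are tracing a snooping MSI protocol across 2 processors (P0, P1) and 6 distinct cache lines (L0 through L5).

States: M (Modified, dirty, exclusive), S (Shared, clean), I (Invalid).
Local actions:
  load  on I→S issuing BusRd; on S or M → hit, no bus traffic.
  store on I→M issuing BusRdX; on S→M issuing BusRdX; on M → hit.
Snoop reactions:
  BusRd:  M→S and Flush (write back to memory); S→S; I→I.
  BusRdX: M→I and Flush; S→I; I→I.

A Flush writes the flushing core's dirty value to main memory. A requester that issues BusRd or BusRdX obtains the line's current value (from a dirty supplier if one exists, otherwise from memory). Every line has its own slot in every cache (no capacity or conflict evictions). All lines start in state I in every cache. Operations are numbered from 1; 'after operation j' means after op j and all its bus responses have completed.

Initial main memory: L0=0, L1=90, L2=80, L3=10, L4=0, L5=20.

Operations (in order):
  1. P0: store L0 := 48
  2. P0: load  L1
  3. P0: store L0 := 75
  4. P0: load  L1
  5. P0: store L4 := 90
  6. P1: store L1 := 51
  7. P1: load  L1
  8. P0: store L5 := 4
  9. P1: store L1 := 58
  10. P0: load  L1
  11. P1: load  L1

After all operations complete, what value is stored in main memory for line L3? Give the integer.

memory[L3] = 10

  op1 P0: store L0 := 48 → M/I on L0; bus BusRdX; mem=0
  op2 P0: load  L1 → S/I on L1; bus BusRd; mem=90
  op3 P0: store L0 := 75 → M/I on L0; bus (none); mem=0
  op4 P0: load  L1 → S/I on L1; bus (none); mem=90
  op5 P0: store L4 := 90 → M/I on L4; bus BusRdX; mem=0
  op6 P1: store L1 := 51 → I/M on L1; bus BusRdX; mem=90
  op7 P1: load  L1 → I/M on L1; bus (none); mem=90
  op8 P0: store L5 := 4 → M/I on L5; bus BusRdX; mem=20
  op9 P1: store L1 := 58 → I/M on L1; bus (none); mem=90
  op10 P0: load  L1 → S/S on L1; bus BusRd Flush; mem=58
  op11 P1: load  L1 → S/S on L1; bus (none); mem=58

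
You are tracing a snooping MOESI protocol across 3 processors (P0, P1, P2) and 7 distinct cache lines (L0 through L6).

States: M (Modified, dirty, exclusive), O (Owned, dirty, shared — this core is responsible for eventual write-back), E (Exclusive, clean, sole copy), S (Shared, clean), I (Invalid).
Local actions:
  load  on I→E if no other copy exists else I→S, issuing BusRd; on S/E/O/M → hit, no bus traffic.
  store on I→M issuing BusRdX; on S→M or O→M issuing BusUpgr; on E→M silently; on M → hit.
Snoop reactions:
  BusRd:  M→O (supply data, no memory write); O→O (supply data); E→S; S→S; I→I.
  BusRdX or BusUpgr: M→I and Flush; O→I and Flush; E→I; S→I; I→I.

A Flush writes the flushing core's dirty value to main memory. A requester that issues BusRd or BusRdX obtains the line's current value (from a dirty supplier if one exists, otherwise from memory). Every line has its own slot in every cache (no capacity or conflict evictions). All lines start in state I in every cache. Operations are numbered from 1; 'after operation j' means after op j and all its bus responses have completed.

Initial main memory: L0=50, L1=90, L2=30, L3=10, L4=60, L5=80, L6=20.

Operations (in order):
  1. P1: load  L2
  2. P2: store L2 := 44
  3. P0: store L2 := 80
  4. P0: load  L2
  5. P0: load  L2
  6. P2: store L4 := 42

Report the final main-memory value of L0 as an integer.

1. P1: load  L2  bus=[BusRd]  L2: P0=I P1=E P2=I  mem[L2]=30
2. P2: store L2 := 44  bus=[BusRdX]  L2: P0=I P1=I P2=M  mem[L2]=30
3. P0: store L2 := 80  bus=[BusRdX,Flush]  L2: P0=M P1=I P2=I  mem[L2]=44
4. P0: load  L2  bus=[-]  L2: P0=M P1=I P2=I  mem[L2]=44
5. P0: load  L2  bus=[-]  L2: P0=M P1=I P2=I  mem[L2]=44
6. P2: store L4 := 42  bus=[BusRdX]  L4: P0=I P1=I P2=M  mem[L4]=60

memory[L0] = 50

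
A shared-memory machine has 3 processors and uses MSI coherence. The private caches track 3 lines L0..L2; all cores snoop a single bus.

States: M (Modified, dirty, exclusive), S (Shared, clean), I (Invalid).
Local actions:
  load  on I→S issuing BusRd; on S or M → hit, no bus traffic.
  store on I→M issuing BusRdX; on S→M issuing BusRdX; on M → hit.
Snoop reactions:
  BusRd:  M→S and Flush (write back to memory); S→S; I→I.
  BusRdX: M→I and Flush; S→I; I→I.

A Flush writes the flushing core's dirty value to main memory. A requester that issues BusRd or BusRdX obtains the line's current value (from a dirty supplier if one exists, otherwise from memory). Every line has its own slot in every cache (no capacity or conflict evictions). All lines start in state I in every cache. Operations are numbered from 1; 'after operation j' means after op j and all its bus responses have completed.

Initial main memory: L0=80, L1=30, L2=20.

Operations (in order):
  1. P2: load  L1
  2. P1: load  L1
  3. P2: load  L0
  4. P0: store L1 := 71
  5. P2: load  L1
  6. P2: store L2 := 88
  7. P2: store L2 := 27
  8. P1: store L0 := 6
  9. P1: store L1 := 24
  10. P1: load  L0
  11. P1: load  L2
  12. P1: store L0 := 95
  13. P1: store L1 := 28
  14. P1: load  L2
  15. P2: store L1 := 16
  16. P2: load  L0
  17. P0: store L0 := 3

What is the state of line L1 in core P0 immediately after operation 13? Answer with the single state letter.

state = I

  op1 P2: load  L1 → I/I/S on L1; bus BusRd; mem=30
  op2 P1: load  L1 → I/S/S on L1; bus BusRd; mem=30
  op3 P2: load  L0 → I/I/S on L0; bus BusRd; mem=80
  op4 P0: store L1 := 71 → M/I/I on L1; bus BusRdX; mem=30
  op5 P2: load  L1 → S/I/S on L1; bus BusRd Flush; mem=71
  op6 P2: store L2 := 88 → I/I/M on L2; bus BusRdX; mem=20
  op7 P2: store L2 := 27 → I/I/M on L2; bus (none); mem=20
  op8 P1: store L0 := 6 → I/M/I on L0; bus BusRdX; mem=80
  op9 P1: store L1 := 24 → I/M/I on L1; bus BusRdX; mem=71
  op10 P1: load  L0 → I/M/I on L0; bus (none); mem=80
  op11 P1: load  L2 → I/S/S on L2; bus BusRd Flush; mem=27
  op12 P1: store L0 := 95 → I/M/I on L0; bus (none); mem=80
  op13 P1: store L1 := 28 → I/M/I on L1; bus (none); mem=71
  op14 P1: load  L2 → I/S/S on L2; bus (none); mem=27
  op15 P2: store L1 := 16 → I/I/M on L1; bus BusRdX Flush; mem=28
  op16 P2: load  L0 → I/S/S on L0; bus BusRd Flush; mem=95
  op17 P0: store L0 := 3 → M/I/I on L0; bus BusRdX; mem=95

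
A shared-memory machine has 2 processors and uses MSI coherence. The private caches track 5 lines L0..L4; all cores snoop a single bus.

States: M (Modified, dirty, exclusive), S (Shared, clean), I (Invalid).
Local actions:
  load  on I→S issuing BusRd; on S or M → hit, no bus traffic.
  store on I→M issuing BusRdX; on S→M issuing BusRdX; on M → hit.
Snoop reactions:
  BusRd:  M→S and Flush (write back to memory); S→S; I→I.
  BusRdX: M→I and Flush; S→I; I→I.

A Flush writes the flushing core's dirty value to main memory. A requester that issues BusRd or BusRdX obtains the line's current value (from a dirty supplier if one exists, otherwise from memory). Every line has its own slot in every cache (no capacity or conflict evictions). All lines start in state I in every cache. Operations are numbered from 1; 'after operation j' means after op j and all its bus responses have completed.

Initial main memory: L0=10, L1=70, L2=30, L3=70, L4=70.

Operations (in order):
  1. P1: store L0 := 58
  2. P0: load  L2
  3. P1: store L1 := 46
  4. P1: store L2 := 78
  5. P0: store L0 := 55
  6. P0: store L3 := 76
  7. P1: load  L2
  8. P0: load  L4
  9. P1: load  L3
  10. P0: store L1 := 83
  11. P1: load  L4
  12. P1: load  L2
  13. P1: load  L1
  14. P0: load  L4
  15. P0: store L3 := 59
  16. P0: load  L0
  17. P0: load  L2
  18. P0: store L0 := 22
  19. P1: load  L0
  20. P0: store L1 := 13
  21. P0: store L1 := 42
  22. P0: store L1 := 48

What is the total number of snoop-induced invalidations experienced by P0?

step 1: P1: store L0 := 58  ⟶  IM  (L0)  txn=BusRdX  M[L0]=10
step 2: P0: load  L2  ⟶  SI  (L2)  txn=BusRd  M[L2]=30
step 3: P1: store L1 := 46  ⟶  IM  (L1)  txn=BusRdX  M[L1]=70
step 4: P1: store L2 := 78  ⟶  IM  (L2)  txn=BusRdX  M[L2]=30
step 5: P0: store L0 := 55  ⟶  MI  (L0)  txn=BusRdX+Flush  M[L0]=58
step 6: P0: store L3 := 76  ⟶  MI  (L3)  txn=BusRdX  M[L3]=70
step 7: P1: load  L2  ⟶  IM  (L2)  txn=∅  M[L2]=30
step 8: P0: load  L4  ⟶  SI  (L4)  txn=BusRd  M[L4]=70
step 9: P1: load  L3  ⟶  SS  (L3)  txn=BusRd+Flush  M[L3]=76
step 10: P0: store L1 := 83  ⟶  MI  (L1)  txn=BusRdX+Flush  M[L1]=46
step 11: P1: load  L4  ⟶  SS  (L4)  txn=BusRd  M[L4]=70
step 12: P1: load  L2  ⟶  IM  (L2)  txn=∅  M[L2]=30
step 13: P1: load  L1  ⟶  SS  (L1)  txn=BusRd+Flush  M[L1]=83
step 14: P0: load  L4  ⟶  SS  (L4)  txn=∅  M[L4]=70
step 15: P0: store L3 := 59  ⟶  MI  (L3)  txn=BusRdX  M[L3]=76
step 16: P0: load  L0  ⟶  MI  (L0)  txn=∅  M[L0]=58
step 17: P0: load  L2  ⟶  SS  (L2)  txn=BusRd+Flush  M[L2]=78
step 18: P0: store L0 := 22  ⟶  MI  (L0)  txn=∅  M[L0]=58
step 19: P1: load  L0  ⟶  SS  (L0)  txn=BusRd+Flush  M[L0]=22
step 20: P0: store L1 := 13  ⟶  MI  (L1)  txn=BusRdX  M[L1]=83
step 21: P0: store L1 := 42  ⟶  MI  (L1)  txn=∅  M[L1]=83
step 22: P0: store L1 := 48  ⟶  MI  (L1)  txn=∅  M[L1]=83

invalidations = 1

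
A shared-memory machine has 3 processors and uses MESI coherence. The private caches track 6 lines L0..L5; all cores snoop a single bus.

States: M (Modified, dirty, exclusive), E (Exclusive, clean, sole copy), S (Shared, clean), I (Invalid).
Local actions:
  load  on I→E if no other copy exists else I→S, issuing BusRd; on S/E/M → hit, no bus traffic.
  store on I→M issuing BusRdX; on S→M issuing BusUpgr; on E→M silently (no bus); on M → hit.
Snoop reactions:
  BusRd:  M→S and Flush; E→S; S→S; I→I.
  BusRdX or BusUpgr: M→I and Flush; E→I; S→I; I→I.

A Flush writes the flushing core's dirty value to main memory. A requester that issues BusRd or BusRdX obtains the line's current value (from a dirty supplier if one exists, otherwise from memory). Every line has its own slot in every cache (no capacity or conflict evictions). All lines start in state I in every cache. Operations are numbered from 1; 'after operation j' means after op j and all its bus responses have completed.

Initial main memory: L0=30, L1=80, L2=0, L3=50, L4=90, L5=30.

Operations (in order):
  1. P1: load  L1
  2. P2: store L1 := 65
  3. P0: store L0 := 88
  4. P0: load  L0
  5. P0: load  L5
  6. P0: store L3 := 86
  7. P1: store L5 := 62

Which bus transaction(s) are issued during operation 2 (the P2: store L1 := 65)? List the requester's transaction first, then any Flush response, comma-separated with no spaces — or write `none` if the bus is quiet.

  op1 P1: load  L1 → I/E/I on L1; bus BusRd; mem=80
  op2 P2: store L1 := 65 → I/I/M on L1; bus BusRdX; mem=80
  op3 P0: store L0 := 88 → M/I/I on L0; bus BusRdX; mem=30
  op4 P0: load  L0 → M/I/I on L0; bus (none); mem=30
  op5 P0: load  L5 → E/I/I on L5; bus BusRd; mem=30
  op6 P0: store L3 := 86 → M/I/I on L3; bus BusRdX; mem=50
  op7 P1: store L5 := 62 → I/M/I on L5; bus BusRdX; mem=30

bus = BusRdX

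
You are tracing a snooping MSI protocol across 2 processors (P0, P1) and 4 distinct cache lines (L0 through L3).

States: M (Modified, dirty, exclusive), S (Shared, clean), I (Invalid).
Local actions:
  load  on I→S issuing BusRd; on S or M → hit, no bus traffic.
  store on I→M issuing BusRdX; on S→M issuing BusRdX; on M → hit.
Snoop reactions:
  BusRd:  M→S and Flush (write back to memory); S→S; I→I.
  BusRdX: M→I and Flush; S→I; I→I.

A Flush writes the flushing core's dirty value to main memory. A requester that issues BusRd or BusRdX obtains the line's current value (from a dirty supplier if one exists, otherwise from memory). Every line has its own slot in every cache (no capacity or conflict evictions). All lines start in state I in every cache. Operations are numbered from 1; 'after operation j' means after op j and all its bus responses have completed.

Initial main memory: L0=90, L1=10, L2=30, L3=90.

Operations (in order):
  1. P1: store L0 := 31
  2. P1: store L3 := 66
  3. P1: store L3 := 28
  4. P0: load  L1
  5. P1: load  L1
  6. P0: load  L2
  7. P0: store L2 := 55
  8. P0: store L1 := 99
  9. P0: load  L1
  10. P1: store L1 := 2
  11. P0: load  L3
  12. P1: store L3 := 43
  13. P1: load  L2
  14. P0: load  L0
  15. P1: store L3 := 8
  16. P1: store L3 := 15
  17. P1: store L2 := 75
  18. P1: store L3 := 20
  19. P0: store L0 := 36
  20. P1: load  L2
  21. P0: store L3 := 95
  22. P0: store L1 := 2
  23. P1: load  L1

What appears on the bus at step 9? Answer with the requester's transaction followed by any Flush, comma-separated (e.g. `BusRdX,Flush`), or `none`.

bus = none

1. P1: store L0 := 31  bus=[BusRdX]  L0: P0=I P1=M  mem[L0]=90
2. P1: store L3 := 66  bus=[BusRdX]  L3: P0=I P1=M  mem[L3]=90
3. P1: store L3 := 28  bus=[-]  L3: P0=I P1=M  mem[L3]=90
4. P0: load  L1  bus=[BusRd]  L1: P0=S P1=I  mem[L1]=10
5. P1: load  L1  bus=[BusRd]  L1: P0=S P1=S  mem[L1]=10
6. P0: load  L2  bus=[BusRd]  L2: P0=S P1=I  mem[L2]=30
7. P0: store L2 := 55  bus=[BusRdX]  L2: P0=M P1=I  mem[L2]=30
8. P0: store L1 := 99  bus=[BusRdX]  L1: P0=M P1=I  mem[L1]=10
9. P0: load  L1  bus=[-]  L1: P0=M P1=I  mem[L1]=10
10. P1: store L1 := 2  bus=[BusRdX,Flush]  L1: P0=I P1=M  mem[L1]=99
11. P0: load  L3  bus=[BusRd,Flush]  L3: P0=S P1=S  mem[L3]=28
12. P1: store L3 := 43  bus=[BusRdX]  L3: P0=I P1=M  mem[L3]=28
13. P1: load  L2  bus=[BusRd,Flush]  L2: P0=S P1=S  mem[L2]=55
14. P0: load  L0  bus=[BusRd,Flush]  L0: P0=S P1=S  mem[L0]=31
15. P1: store L3 := 8  bus=[-]  L3: P0=I P1=M  mem[L3]=28
16. P1: store L3 := 15  bus=[-]  L3: P0=I P1=M  mem[L3]=28
17. P1: store L2 := 75  bus=[BusRdX]  L2: P0=I P1=M  mem[L2]=55
18. P1: store L3 := 20  bus=[-]  L3: P0=I P1=M  mem[L3]=28
19. P0: store L0 := 36  bus=[BusRdX]  L0: P0=M P1=I  mem[L0]=31
20. P1: load  L2  bus=[-]  L2: P0=I P1=M  mem[L2]=55
21. P0: store L3 := 95  bus=[BusRdX,Flush]  L3: P0=M P1=I  mem[L3]=20
22. P0: store L1 := 2  bus=[BusRdX,Flush]  L1: P0=M P1=I  mem[L1]=2
23. P1: load  L1  bus=[BusRd,Flush]  L1: P0=S P1=S  mem[L1]=2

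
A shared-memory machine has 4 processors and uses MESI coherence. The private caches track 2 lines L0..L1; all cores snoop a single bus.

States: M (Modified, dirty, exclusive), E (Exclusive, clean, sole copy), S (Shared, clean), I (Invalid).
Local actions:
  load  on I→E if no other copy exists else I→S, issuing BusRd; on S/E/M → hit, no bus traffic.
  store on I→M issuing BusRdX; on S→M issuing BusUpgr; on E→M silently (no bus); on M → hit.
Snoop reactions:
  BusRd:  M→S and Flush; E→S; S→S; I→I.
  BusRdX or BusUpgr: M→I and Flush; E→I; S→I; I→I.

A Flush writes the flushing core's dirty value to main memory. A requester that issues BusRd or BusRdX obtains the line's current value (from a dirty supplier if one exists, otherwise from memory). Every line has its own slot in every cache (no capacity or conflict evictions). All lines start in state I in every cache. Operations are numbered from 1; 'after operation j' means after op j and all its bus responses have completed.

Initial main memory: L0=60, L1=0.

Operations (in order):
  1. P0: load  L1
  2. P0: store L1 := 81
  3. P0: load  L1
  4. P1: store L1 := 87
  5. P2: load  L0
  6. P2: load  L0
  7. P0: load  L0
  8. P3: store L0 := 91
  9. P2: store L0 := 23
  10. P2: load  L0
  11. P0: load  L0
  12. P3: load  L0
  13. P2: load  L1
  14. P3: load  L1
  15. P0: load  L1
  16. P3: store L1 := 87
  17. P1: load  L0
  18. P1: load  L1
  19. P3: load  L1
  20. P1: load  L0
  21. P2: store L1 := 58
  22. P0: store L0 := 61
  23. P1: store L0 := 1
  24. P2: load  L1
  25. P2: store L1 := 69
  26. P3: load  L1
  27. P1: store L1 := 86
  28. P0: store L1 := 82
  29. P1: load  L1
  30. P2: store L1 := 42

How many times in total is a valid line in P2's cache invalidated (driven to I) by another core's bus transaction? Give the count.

invalidations = 4

[1] P0: load  L1 | P0:E(0), P1:I, P2:I, P3:I | bus: BusRd
[2] P0: store L1 := 81 | P0:M(81), P1:I, P2:I, P3:I | bus: none
[3] P0: load  L1 | P0:M(81), P1:I, P2:I, P3:I | bus: none
[4] P1: store L1 := 87 | P0:I, P1:M(87), P2:I, P3:I | bus: BusRdX,Flush
[5] P2: load  L0 | P0:I, P1:I, P2:E(60), P3:I | bus: BusRd
[6] P2: load  L0 | P0:I, P1:I, P2:E(60), P3:I | bus: none
[7] P0: load  L0 | P0:S(60), P1:I, P2:S(60), P3:I | bus: BusRd
[8] P3: store L0 := 91 | P0:I, P1:I, P2:I, P3:M(91) | bus: BusRdX
[9] P2: store L0 := 23 | P0:I, P1:I, P2:M(23), P3:I | bus: BusRdX,Flush
[10] P2: load  L0 | P0:I, P1:I, P2:M(23), P3:I | bus: none
[11] P0: load  L0 | P0:S(23), P1:I, P2:S(23), P3:I | bus: BusRd,Flush
[12] P3: load  L0 | P0:S(23), P1:I, P2:S(23), P3:S(23) | bus: BusRd
[13] P2: load  L1 | P0:I, P1:S(87), P2:S(87), P3:I | bus: BusRd,Flush
[14] P3: load  L1 | P0:I, P1:S(87), P2:S(87), P3:S(87) | bus: BusRd
[15] P0: load  L1 | P0:S(87), P1:S(87), P2:S(87), P3:S(87) | bus: BusRd
[16] P3: store L1 := 87 | P0:I, P1:I, P2:I, P3:M(87) | bus: BusUpgr
[17] P1: load  L0 | P0:S(23), P1:S(23), P2:S(23), P3:S(23) | bus: BusRd
[18] P1: load  L1 | P0:I, P1:S(87), P2:I, P3:S(87) | bus: BusRd,Flush
[19] P3: load  L1 | P0:I, P1:S(87), P2:I, P3:S(87) | bus: none
[20] P1: load  L0 | P0:S(23), P1:S(23), P2:S(23), P3:S(23) | bus: none
[21] P2: store L1 := 58 | P0:I, P1:I, P2:M(58), P3:I | bus: BusRdX
[22] P0: store L0 := 61 | P0:M(61), P1:I, P2:I, P3:I | bus: BusUpgr
[23] P1: store L0 := 1 | P0:I, P1:M(1), P2:I, P3:I | bus: BusRdX,Flush
[24] P2: load  L1 | P0:I, P1:I, P2:M(58), P3:I | bus: none
[25] P2: store L1 := 69 | P0:I, P1:I, P2:M(69), P3:I | bus: none
[26] P3: load  L1 | P0:I, P1:I, P2:S(69), P3:S(69) | bus: BusRd,Flush
[27] P1: store L1 := 86 | P0:I, P1:M(86), P2:I, P3:I | bus: BusRdX
[28] P0: store L1 := 82 | P0:M(82), P1:I, P2:I, P3:I | bus: BusRdX,Flush
[29] P1: load  L1 | P0:S(82), P1:S(82), P2:I, P3:I | bus: BusRd,Flush
[30] P2: store L1 := 42 | P0:I, P1:I, P2:M(42), P3:I | bus: BusRdX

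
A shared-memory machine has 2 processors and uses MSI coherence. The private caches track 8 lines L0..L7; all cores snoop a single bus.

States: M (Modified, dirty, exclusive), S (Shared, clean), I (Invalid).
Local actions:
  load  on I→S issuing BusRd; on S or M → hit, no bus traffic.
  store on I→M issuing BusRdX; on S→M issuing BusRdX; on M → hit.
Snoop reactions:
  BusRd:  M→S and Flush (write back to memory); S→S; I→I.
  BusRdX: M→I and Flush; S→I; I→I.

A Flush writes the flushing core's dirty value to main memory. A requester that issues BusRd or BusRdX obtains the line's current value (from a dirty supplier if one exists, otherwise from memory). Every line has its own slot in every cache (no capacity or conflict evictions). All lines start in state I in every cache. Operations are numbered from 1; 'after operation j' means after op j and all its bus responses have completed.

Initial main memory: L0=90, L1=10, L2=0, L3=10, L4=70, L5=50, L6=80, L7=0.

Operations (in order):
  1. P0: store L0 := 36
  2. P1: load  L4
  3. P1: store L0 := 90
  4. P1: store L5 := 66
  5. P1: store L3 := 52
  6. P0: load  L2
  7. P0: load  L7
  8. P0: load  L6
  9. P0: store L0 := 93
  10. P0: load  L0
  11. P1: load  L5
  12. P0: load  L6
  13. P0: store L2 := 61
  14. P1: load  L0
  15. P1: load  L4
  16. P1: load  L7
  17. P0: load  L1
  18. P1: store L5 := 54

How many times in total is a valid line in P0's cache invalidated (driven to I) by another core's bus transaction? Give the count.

step 1: P0: store L0 := 36  ⟶  MI  (L0)  txn=BusRdX  M[L0]=90
step 2: P1: load  L4  ⟶  IS  (L4)  txn=BusRd  M[L4]=70
step 3: P1: store L0 := 90  ⟶  IM  (L0)  txn=BusRdX+Flush  M[L0]=36
step 4: P1: store L5 := 66  ⟶  IM  (L5)  txn=BusRdX  M[L5]=50
step 5: P1: store L3 := 52  ⟶  IM  (L3)  txn=BusRdX  M[L3]=10
step 6: P0: load  L2  ⟶  SI  (L2)  txn=BusRd  M[L2]=0
step 7: P0: load  L7  ⟶  SI  (L7)  txn=BusRd  M[L7]=0
step 8: P0: load  L6  ⟶  SI  (L6)  txn=BusRd  M[L6]=80
step 9: P0: store L0 := 93  ⟶  MI  (L0)  txn=BusRdX+Flush  M[L0]=90
step 10: P0: load  L0  ⟶  MI  (L0)  txn=∅  M[L0]=90
step 11: P1: load  L5  ⟶  IM  (L5)  txn=∅  M[L5]=50
step 12: P0: load  L6  ⟶  SI  (L6)  txn=∅  M[L6]=80
step 13: P0: store L2 := 61  ⟶  MI  (L2)  txn=BusRdX  M[L2]=0
step 14: P1: load  L0  ⟶  SS  (L0)  txn=BusRd+Flush  M[L0]=93
step 15: P1: load  L4  ⟶  IS  (L4)  txn=∅  M[L4]=70
step 16: P1: load  L7  ⟶  SS  (L7)  txn=BusRd  M[L7]=0
step 17: P0: load  L1  ⟶  SI  (L1)  txn=BusRd  M[L1]=10
step 18: P1: store L5 := 54  ⟶  IM  (L5)  txn=∅  M[L5]=50

invalidations = 1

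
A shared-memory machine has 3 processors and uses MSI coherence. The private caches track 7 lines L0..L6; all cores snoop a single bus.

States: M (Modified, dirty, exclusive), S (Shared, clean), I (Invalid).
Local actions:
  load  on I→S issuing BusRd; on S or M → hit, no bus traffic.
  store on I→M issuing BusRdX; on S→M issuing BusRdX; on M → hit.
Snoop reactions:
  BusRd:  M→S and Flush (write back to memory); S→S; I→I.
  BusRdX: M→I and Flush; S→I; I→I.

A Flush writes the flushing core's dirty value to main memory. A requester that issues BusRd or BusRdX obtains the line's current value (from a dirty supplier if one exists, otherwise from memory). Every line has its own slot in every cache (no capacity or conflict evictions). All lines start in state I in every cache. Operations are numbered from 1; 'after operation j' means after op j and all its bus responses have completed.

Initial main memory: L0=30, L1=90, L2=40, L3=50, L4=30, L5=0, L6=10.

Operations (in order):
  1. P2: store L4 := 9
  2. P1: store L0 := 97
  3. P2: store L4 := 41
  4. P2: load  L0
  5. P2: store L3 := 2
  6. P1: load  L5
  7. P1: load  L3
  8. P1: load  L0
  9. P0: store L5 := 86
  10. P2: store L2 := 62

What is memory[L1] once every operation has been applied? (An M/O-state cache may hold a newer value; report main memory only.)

memory[L1] = 90

[1] P2: store L4 := 9 | P0:I, P1:I, P2:M(9) | bus: BusRdX
[2] P1: store L0 := 97 | P0:I, P1:M(97), P2:I | bus: BusRdX
[3] P2: store L4 := 41 | P0:I, P1:I, P2:M(41) | bus: none
[4] P2: load  L0 | P0:I, P1:S(97), P2:S(97) | bus: BusRd,Flush
[5] P2: store L3 := 2 | P0:I, P1:I, P2:M(2) | bus: BusRdX
[6] P1: load  L5 | P0:I, P1:S(0), P2:I | bus: BusRd
[7] P1: load  L3 | P0:I, P1:S(2), P2:S(2) | bus: BusRd,Flush
[8] P1: load  L0 | P0:I, P1:S(97), P2:S(97) | bus: none
[9] P0: store L5 := 86 | P0:M(86), P1:I, P2:I | bus: BusRdX
[10] P2: store L2 := 62 | P0:I, P1:I, P2:M(62) | bus: BusRdX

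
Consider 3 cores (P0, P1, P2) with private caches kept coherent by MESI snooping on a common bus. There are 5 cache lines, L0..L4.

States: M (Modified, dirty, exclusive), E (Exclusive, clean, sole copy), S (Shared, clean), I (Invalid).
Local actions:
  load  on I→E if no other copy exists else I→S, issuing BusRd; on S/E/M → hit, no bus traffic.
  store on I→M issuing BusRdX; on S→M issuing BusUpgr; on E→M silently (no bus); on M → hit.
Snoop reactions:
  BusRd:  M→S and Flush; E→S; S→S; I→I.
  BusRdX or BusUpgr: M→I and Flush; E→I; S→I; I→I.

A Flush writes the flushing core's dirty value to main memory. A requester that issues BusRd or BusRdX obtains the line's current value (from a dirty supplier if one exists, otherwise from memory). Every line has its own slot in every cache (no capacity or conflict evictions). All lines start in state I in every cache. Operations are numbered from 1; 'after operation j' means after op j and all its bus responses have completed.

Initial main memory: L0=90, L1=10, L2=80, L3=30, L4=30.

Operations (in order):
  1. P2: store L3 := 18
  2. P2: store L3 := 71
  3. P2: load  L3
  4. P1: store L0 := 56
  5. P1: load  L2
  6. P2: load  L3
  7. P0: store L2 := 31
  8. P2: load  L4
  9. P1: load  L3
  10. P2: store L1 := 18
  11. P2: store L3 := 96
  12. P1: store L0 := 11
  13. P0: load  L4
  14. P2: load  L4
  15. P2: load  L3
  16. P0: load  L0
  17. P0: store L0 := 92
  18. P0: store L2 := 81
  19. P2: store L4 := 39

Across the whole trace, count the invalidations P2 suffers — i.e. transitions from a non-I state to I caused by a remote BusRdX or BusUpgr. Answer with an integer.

  op1 P2: store L3 := 18 → I/I/M on L3; bus BusRdX; mem=30
  op2 P2: store L3 := 71 → I/I/M on L3; bus (none); mem=30
  op3 P2: load  L3 → I/I/M on L3; bus (none); mem=30
  op4 P1: store L0 := 56 → I/M/I on L0; bus BusRdX; mem=90
  op5 P1: load  L2 → I/E/I on L2; bus BusRd; mem=80
  op6 P2: load  L3 → I/I/M on L3; bus (none); mem=30
  op7 P0: store L2 := 31 → M/I/I on L2; bus BusRdX; mem=80
  op8 P2: load  L4 → I/I/E on L4; bus BusRd; mem=30
  op9 P1: load  L3 → I/S/S on L3; bus BusRd Flush; mem=71
  op10 P2: store L1 := 18 → I/I/M on L1; bus BusRdX; mem=10
  op11 P2: store L3 := 96 → I/I/M on L3; bus BusUpgr; mem=71
  op12 P1: store L0 := 11 → I/M/I on L0; bus (none); mem=90
  op13 P0: load  L4 → S/I/S on L4; bus BusRd; mem=30
  op14 P2: load  L4 → S/I/S on L4; bus (none); mem=30
  op15 P2: load  L3 → I/I/M on L3; bus (none); mem=71
  op16 P0: load  L0 → S/S/I on L0; bus BusRd Flush; mem=11
  op17 P0: store L0 := 92 → M/I/I on L0; bus BusUpgr; mem=11
  op18 P0: store L2 := 81 → M/I/I on L2; bus (none); mem=80
  op19 P2: store L4 := 39 → I/I/M on L4; bus BusUpgr; mem=30

invalidations = 0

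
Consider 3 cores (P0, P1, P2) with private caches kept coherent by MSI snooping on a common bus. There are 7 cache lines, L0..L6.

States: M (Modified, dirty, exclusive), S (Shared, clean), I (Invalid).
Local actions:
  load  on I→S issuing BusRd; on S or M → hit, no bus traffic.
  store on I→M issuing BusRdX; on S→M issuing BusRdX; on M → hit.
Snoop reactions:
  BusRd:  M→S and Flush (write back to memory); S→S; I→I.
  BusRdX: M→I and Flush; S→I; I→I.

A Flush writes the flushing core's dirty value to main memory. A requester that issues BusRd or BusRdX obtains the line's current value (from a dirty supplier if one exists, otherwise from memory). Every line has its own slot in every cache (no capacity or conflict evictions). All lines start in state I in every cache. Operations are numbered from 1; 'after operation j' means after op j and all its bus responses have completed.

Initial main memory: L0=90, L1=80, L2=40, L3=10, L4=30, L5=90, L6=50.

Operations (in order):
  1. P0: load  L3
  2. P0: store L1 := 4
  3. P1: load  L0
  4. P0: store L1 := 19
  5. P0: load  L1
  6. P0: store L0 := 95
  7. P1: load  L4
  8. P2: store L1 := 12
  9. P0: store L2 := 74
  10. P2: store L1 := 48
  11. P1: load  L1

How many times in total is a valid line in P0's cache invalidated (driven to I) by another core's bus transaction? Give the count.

invalidations = 1

  op1 P0: load  L3 → S/I/I on L3; bus BusRd; mem=10
  op2 P0: store L1 := 4 → M/I/I on L1; bus BusRdX; mem=80
  op3 P1: load  L0 → I/S/I on L0; bus BusRd; mem=90
  op4 P0: store L1 := 19 → M/I/I on L1; bus (none); mem=80
  op5 P0: load  L1 → M/I/I on L1; bus (none); mem=80
  op6 P0: store L0 := 95 → M/I/I on L0; bus BusRdX; mem=90
  op7 P1: load  L4 → I/S/I on L4; bus BusRd; mem=30
  op8 P2: store L1 := 12 → I/I/M on L1; bus BusRdX Flush; mem=19
  op9 P0: store L2 := 74 → M/I/I on L2; bus BusRdX; mem=40
  op10 P2: store L1 := 48 → I/I/M on L1; bus (none); mem=19
  op11 P1: load  L1 → I/S/S on L1; bus BusRd Flush; mem=48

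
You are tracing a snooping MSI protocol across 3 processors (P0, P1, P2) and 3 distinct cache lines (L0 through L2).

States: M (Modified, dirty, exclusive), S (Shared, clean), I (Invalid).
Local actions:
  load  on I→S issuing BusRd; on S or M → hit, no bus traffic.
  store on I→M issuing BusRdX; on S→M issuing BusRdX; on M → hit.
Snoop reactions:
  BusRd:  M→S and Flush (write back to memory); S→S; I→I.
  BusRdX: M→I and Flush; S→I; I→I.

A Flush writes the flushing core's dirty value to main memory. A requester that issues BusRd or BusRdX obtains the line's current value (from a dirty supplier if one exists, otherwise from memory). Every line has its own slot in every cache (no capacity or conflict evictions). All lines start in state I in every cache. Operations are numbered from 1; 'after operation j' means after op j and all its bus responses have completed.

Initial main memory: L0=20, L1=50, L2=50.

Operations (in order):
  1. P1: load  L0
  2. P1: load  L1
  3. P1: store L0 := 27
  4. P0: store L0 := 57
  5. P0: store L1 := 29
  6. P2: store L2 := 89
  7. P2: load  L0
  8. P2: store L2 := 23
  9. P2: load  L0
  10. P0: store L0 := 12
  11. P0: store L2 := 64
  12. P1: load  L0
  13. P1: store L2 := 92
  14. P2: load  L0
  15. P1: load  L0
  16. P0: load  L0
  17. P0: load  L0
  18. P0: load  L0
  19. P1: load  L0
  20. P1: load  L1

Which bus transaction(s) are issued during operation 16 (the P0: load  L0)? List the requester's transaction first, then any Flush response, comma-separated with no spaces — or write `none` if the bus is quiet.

bus = none

[1] P1: load  L0 | P0:I, P1:S(20), P2:I | bus: BusRd
[2] P1: load  L1 | P0:I, P1:S(50), P2:I | bus: BusRd
[3] P1: store L0 := 27 | P0:I, P1:M(27), P2:I | bus: BusRdX
[4] P0: store L0 := 57 | P0:M(57), P1:I, P2:I | bus: BusRdX,Flush
[5] P0: store L1 := 29 | P0:M(29), P1:I, P2:I | bus: BusRdX
[6] P2: store L2 := 89 | P0:I, P1:I, P2:M(89) | bus: BusRdX
[7] P2: load  L0 | P0:S(57), P1:I, P2:S(57) | bus: BusRd,Flush
[8] P2: store L2 := 23 | P0:I, P1:I, P2:M(23) | bus: none
[9] P2: load  L0 | P0:S(57), P1:I, P2:S(57) | bus: none
[10] P0: store L0 := 12 | P0:M(12), P1:I, P2:I | bus: BusRdX
[11] P0: store L2 := 64 | P0:M(64), P1:I, P2:I | bus: BusRdX,Flush
[12] P1: load  L0 | P0:S(12), P1:S(12), P2:I | bus: BusRd,Flush
[13] P1: store L2 := 92 | P0:I, P1:M(92), P2:I | bus: BusRdX,Flush
[14] P2: load  L0 | P0:S(12), P1:S(12), P2:S(12) | bus: BusRd
[15] P1: load  L0 | P0:S(12), P1:S(12), P2:S(12) | bus: none
[16] P0: load  L0 | P0:S(12), P1:S(12), P2:S(12) | bus: none
[17] P0: load  L0 | P0:S(12), P1:S(12), P2:S(12) | bus: none
[18] P0: load  L0 | P0:S(12), P1:S(12), P2:S(12) | bus: none
[19] P1: load  L0 | P0:S(12), P1:S(12), P2:S(12) | bus: none
[20] P1: load  L1 | P0:S(29), P1:S(29), P2:I | bus: BusRd,Flush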